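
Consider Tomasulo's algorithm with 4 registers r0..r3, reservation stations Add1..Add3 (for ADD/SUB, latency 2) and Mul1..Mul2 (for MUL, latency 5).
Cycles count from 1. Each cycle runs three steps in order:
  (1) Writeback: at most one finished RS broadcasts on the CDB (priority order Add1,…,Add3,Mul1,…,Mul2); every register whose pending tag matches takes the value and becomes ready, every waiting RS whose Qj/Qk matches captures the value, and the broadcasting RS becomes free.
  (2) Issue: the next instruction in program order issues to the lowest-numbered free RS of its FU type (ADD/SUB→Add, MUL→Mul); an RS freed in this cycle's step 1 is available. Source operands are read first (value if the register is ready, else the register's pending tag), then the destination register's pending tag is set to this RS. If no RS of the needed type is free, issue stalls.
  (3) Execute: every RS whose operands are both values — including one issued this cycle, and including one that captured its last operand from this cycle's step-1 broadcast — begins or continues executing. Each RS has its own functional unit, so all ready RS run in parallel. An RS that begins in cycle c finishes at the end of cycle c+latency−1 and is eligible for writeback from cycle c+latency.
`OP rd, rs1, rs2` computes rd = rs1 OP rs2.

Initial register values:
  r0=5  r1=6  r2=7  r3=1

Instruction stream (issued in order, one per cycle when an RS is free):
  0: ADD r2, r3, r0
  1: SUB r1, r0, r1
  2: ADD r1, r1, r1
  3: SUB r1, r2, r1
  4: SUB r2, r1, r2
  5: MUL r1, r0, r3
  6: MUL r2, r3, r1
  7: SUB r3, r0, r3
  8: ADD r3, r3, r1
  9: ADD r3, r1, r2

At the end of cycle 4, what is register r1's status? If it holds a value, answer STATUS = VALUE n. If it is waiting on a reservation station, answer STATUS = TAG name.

STATUS = TAG Add2

  c1: issue ADD r2<-Add1  regs: r0:5,r1:6,r2:Add1,r3:1
  c2: issue SUB r1<-Add2  regs: r0:5,r1:Add2,r2:Add1,r3:1
  c3: CDB Add1=6; issue ADD r1<-Add1  regs: r0:5,r1:Add1,r2:6,r3:1
  c4: CDB Add2=-1; issue SUB r1<-Add2  regs: r0:5,r1:Add2,r2:6,r3:1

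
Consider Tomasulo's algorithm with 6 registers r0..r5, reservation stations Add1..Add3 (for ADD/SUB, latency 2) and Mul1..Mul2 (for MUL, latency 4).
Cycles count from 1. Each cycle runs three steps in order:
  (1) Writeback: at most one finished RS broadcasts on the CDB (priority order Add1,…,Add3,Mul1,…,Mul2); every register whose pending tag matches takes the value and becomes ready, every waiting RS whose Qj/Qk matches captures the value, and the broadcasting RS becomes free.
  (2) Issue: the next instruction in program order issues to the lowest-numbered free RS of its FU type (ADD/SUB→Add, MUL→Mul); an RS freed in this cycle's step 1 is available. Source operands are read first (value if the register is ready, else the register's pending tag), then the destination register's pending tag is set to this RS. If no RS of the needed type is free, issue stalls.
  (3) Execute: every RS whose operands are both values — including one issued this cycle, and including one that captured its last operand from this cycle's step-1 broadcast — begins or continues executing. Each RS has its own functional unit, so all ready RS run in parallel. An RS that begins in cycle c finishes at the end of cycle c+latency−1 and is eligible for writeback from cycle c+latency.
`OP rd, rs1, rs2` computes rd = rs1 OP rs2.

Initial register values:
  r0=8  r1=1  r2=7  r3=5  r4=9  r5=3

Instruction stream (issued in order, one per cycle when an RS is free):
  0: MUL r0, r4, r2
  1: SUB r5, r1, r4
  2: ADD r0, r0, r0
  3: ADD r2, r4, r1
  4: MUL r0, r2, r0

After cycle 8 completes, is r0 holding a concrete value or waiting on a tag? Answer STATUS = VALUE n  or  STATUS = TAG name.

STATUS = TAG Mul1

  c1: issue MUL r0<-Mul1  regs: r0:Mul1,r1:1,r2:7,r3:5,r4:9,r5:3
  c2: issue SUB r5<-Add1  regs: r0:Mul1,r1:1,r2:7,r3:5,r4:9,r5:Add1
  c3: issue ADD r0<-Add2  regs: r0:Add2,r1:1,r2:7,r3:5,r4:9,r5:Add1
  c4: CDB Add1=-8; issue ADD r2<-Add1  regs: r0:Add2,r1:1,r2:Add1,r3:5,r4:9,r5:-8
  c5: CDB Mul1=63; issue MUL r0<-Mul1  regs: r0:Mul1,r1:1,r2:Add1,r3:5,r4:9,r5:-8
  c6: CDB Add1=10  regs: r0:Mul1,r1:1,r2:10,r3:5,r4:9,r5:-8
  c7: CDB Add2=126  regs: r0:Mul1,r1:1,r2:10,r3:5,r4:9,r5:-8
  c8: -  regs: r0:Mul1,r1:1,r2:10,r3:5,r4:9,r5:-8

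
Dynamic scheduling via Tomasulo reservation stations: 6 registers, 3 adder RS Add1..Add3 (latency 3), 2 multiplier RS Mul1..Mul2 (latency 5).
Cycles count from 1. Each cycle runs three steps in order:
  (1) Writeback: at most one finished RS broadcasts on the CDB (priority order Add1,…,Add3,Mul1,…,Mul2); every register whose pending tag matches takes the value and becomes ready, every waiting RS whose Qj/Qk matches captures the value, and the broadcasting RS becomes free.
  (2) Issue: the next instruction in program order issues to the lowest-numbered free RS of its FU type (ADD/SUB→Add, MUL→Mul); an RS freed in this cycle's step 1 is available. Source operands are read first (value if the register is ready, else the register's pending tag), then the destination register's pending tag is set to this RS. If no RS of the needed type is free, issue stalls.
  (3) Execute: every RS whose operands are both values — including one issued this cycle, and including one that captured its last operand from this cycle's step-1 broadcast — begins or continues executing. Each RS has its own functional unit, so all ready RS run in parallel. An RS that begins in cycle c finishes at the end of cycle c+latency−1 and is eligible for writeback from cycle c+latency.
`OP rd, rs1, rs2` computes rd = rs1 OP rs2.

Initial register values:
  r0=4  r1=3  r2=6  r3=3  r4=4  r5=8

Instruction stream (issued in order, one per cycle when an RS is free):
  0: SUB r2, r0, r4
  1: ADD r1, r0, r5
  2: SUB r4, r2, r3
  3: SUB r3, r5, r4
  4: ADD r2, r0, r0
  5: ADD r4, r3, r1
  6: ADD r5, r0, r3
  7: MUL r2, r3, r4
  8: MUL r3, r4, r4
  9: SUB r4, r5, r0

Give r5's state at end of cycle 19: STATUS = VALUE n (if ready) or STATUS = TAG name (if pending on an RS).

STATUS = VALUE 15

  c1: issue SUB r2<-Add1  regs: r0:4,r1:3,r2:Add1,r3:3,r4:4,r5:8
  c2: issue ADD r1<-Add2  regs: r0:4,r1:Add2,r2:Add1,r3:3,r4:4,r5:8
  c3: issue SUB r4<-Add3  regs: r0:4,r1:Add2,r2:Add1,r3:3,r4:Add3,r5:8
  c4: CDB Add1=0; issue SUB r3<-Add1  regs: r0:4,r1:Add2,r2:0,r3:Add1,r4:Add3,r5:8
  c5: CDB Add2=12; issue ADD r2<-Add2  regs: r0:4,r1:12,r2:Add2,r3:Add1,r4:Add3,r5:8
  c6: stall  regs: r0:4,r1:12,r2:Add2,r3:Add1,r4:Add3,r5:8
  c7: CDB Add3=-3; issue ADD r4<-Add3  regs: r0:4,r1:12,r2:Add2,r3:Add1,r4:Add3,r5:8
  c8: CDB Add2=8; issue ADD r5<-Add2  regs: r0:4,r1:12,r2:8,r3:Add1,r4:Add3,r5:Add2
  c9: issue MUL r2<-Mul1  regs: r0:4,r1:12,r2:Mul1,r3:Add1,r4:Add3,r5:Add2
  c10: CDB Add1=11; issue MUL r3<-Mul2  regs: r0:4,r1:12,r2:Mul1,r3:Mul2,r4:Add3,r5:Add2
  c11: issue SUB r4<-Add1  regs: r0:4,r1:12,r2:Mul1,r3:Mul2,r4:Add1,r5:Add2
  c12: -  regs: r0:4,r1:12,r2:Mul1,r3:Mul2,r4:Add1,r5:Add2
  c13: CDB Add2=15  regs: r0:4,r1:12,r2:Mul1,r3:Mul2,r4:Add1,r5:15
  c14: CDB Add3=23  regs: r0:4,r1:12,r2:Mul1,r3:Mul2,r4:Add1,r5:15
  c15: -  regs: r0:4,r1:12,r2:Mul1,r3:Mul2,r4:Add1,r5:15
  c16: CDB Add1=11  regs: r0:4,r1:12,r2:Mul1,r3:Mul2,r4:11,r5:15
  c17: -  regs: r0:4,r1:12,r2:Mul1,r3:Mul2,r4:11,r5:15
  c18: -  regs: r0:4,r1:12,r2:Mul1,r3:Mul2,r4:11,r5:15
  c19: CDB Mul1=253  regs: r0:4,r1:12,r2:253,r3:Mul2,r4:11,r5:15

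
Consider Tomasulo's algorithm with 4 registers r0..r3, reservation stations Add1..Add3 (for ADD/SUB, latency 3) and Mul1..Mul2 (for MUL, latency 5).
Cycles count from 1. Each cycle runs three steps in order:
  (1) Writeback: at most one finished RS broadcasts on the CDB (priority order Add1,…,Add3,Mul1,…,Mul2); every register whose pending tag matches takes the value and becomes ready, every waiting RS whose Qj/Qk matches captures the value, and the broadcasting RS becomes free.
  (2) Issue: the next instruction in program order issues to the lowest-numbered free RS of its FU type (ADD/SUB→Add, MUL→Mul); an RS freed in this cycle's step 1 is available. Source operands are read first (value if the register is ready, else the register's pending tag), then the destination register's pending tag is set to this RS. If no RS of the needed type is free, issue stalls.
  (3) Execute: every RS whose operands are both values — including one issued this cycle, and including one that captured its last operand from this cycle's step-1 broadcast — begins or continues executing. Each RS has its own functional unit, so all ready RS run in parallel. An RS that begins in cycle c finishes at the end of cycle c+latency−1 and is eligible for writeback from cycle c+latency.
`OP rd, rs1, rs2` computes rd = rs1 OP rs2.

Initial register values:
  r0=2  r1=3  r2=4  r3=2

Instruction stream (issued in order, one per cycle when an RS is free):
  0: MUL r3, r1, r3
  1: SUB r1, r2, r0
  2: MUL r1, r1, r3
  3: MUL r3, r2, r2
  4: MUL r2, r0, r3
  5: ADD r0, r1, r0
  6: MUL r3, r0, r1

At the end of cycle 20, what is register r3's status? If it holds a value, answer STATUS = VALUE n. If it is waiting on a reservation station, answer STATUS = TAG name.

STATUS = VALUE 168

  c1: issue MUL r3<-Mul1  regs: r0:2,r1:3,r2:4,r3:Mul1
  c2: issue SUB r1<-Add1  regs: r0:2,r1:Add1,r2:4,r3:Mul1
  c3: issue MUL r1<-Mul2  regs: r0:2,r1:Mul2,r2:4,r3:Mul1
  c4: stall  regs: r0:2,r1:Mul2,r2:4,r3:Mul1
  c5: CDB Add1=2; stall  regs: r0:2,r1:Mul2,r2:4,r3:Mul1
  c6: CDB Mul1=6; issue MUL r3<-Mul1  regs: r0:2,r1:Mul2,r2:4,r3:Mul1
  c7: stall  regs: r0:2,r1:Mul2,r2:4,r3:Mul1
  c8: stall  regs: r0:2,r1:Mul2,r2:4,r3:Mul1
  c9: stall  regs: r0:2,r1:Mul2,r2:4,r3:Mul1
  c10: stall  regs: r0:2,r1:Mul2,r2:4,r3:Mul1
  c11: CDB Mul1=16; issue MUL r2<-Mul1  regs: r0:2,r1:Mul2,r2:Mul1,r3:16
  c12: CDB Mul2=12; issue ADD r0<-Add1  regs: r0:Add1,r1:12,r2:Mul1,r3:16
  c13: issue MUL r3<-Mul2  regs: r0:Add1,r1:12,r2:Mul1,r3:Mul2
  c14: -  regs: r0:Add1,r1:12,r2:Mul1,r3:Mul2
  c15: CDB Add1=14  regs: r0:14,r1:12,r2:Mul1,r3:Mul2
  c16: CDB Mul1=32  regs: r0:14,r1:12,r2:32,r3:Mul2
  c17: -  regs: r0:14,r1:12,r2:32,r3:Mul2
  c18: -  regs: r0:14,r1:12,r2:32,r3:Mul2
  c19: -  regs: r0:14,r1:12,r2:32,r3:Mul2
  c20: CDB Mul2=168  regs: r0:14,r1:12,r2:32,r3:168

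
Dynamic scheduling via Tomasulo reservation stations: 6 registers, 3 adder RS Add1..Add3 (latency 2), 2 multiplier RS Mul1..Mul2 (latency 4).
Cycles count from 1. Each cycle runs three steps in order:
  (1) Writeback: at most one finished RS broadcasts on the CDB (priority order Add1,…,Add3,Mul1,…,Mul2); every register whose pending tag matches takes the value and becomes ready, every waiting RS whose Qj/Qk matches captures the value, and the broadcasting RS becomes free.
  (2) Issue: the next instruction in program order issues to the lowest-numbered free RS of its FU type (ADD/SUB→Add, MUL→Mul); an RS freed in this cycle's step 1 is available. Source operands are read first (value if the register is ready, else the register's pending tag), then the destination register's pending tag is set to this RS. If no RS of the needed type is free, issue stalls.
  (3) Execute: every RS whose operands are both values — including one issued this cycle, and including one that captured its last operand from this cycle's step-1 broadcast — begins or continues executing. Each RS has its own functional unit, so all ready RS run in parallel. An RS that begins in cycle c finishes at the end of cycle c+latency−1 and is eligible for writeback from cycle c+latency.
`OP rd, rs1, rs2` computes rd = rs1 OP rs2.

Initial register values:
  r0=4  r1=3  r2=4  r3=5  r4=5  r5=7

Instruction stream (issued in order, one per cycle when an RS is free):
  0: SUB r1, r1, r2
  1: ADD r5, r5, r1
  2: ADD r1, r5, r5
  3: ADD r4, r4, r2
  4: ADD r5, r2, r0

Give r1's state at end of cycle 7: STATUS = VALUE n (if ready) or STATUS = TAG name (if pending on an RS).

cycle 1: issue SUB r1<-Add1 // r0:4,r1:Add1,r2:4,r3:5,r4:5,r5:7
cycle 2: issue ADD r5<-Add2 // r0:4,r1:Add1,r2:4,r3:5,r4:5,r5:Add2
cycle 3: CDB Add1=-1; issue ADD r1<-Add1 // r0:4,r1:Add1,r2:4,r3:5,r4:5,r5:Add2
cycle 4: issue ADD r4<-Add3 // r0:4,r1:Add1,r2:4,r3:5,r4:Add3,r5:Add2
cycle 5: CDB Add2=6; issue ADD r5<-Add2 // r0:4,r1:Add1,r2:4,r3:5,r4:Add3,r5:Add2
cycle 6: CDB Add3=9 // r0:4,r1:Add1,r2:4,r3:5,r4:9,r5:Add2
cycle 7: CDB Add1=12 // r0:4,r1:12,r2:4,r3:5,r4:9,r5:Add2

STATUS = VALUE 12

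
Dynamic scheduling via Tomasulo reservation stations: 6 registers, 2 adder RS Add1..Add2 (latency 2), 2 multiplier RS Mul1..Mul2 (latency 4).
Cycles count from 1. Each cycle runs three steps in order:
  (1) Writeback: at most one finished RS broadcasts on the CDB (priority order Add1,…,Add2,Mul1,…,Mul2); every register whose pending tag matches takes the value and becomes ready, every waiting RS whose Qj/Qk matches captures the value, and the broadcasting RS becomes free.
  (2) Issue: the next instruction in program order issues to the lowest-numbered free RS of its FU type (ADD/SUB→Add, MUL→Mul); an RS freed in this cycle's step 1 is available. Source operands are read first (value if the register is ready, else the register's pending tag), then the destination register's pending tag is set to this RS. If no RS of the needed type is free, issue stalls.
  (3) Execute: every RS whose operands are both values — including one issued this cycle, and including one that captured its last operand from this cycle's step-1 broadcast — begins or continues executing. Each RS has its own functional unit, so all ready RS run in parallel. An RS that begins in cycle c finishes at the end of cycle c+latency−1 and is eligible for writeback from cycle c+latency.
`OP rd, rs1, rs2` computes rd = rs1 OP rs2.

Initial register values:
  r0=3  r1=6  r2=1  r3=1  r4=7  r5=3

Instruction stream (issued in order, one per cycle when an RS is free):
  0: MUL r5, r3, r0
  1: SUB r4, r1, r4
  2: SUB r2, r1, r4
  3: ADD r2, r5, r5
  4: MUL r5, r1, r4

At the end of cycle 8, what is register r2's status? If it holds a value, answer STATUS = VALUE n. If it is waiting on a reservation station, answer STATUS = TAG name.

STATUS = VALUE 6

cycle 1: issue MUL r5<-Mul1 // r0:3,r1:6,r2:1,r3:1,r4:7,r5:Mul1
cycle 2: issue SUB r4<-Add1 // r0:3,r1:6,r2:1,r3:1,r4:Add1,r5:Mul1
cycle 3: issue SUB r2<-Add2 // r0:3,r1:6,r2:Add2,r3:1,r4:Add1,r5:Mul1
cycle 4: CDB Add1=-1; issue ADD r2<-Add1 // r0:3,r1:6,r2:Add1,r3:1,r4:-1,r5:Mul1
cycle 5: CDB Mul1=3; issue MUL r5<-Mul1 // r0:3,r1:6,r2:Add1,r3:1,r4:-1,r5:Mul1
cycle 6: CDB Add2=7 // r0:3,r1:6,r2:Add1,r3:1,r4:-1,r5:Mul1
cycle 7: CDB Add1=6 // r0:3,r1:6,r2:6,r3:1,r4:-1,r5:Mul1
cycle 8: - // r0:3,r1:6,r2:6,r3:1,r4:-1,r5:Mul1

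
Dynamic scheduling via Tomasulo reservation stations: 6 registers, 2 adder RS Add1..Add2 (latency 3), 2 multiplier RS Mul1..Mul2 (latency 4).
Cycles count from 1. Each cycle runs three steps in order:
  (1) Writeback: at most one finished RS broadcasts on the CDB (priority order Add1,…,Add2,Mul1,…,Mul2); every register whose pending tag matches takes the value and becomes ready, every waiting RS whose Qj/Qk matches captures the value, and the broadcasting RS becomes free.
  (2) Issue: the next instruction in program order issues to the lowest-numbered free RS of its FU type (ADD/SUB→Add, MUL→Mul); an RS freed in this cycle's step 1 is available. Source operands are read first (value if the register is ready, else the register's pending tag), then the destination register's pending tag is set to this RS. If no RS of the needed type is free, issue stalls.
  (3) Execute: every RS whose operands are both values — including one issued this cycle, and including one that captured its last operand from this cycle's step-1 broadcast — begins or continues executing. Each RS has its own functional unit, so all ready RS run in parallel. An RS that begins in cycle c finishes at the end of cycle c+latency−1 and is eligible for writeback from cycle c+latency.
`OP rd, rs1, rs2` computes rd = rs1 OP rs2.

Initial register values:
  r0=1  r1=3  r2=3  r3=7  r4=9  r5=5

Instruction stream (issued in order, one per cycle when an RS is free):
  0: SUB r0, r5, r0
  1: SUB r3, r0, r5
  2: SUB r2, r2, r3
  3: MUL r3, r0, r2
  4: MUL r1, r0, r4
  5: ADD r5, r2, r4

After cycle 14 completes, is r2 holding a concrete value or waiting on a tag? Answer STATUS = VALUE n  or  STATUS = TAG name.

  c1: issue SUB r0<-Add1  regs: r0:Add1,r1:3,r2:3,r3:7,r4:9,r5:5
  c2: issue SUB r3<-Add2  regs: r0:Add1,r1:3,r2:3,r3:Add2,r4:9,r5:5
  c3: stall  regs: r0:Add1,r1:3,r2:3,r3:Add2,r4:9,r5:5
  c4: CDB Add1=4; issue SUB r2<-Add1  regs: r0:4,r1:3,r2:Add1,r3:Add2,r4:9,r5:5
  c5: issue MUL r3<-Mul1  regs: r0:4,r1:3,r2:Add1,r3:Mul1,r4:9,r5:5
  c6: issue MUL r1<-Mul2  regs: r0:4,r1:Mul2,r2:Add1,r3:Mul1,r4:9,r5:5
  c7: CDB Add2=-1; issue ADD r5<-Add2  regs: r0:4,r1:Mul2,r2:Add1,r3:Mul1,r4:9,r5:Add2
  c8: -  regs: r0:4,r1:Mul2,r2:Add1,r3:Mul1,r4:9,r5:Add2
  c9: -  regs: r0:4,r1:Mul2,r2:Add1,r3:Mul1,r4:9,r5:Add2
  c10: CDB Add1=4  regs: r0:4,r1:Mul2,r2:4,r3:Mul1,r4:9,r5:Add2
  c11: CDB Mul2=36  regs: r0:4,r1:36,r2:4,r3:Mul1,r4:9,r5:Add2
  c12: -  regs: r0:4,r1:36,r2:4,r3:Mul1,r4:9,r5:Add2
  c13: CDB Add2=13  regs: r0:4,r1:36,r2:4,r3:Mul1,r4:9,r5:13
  c14: CDB Mul1=16  regs: r0:4,r1:36,r2:4,r3:16,r4:9,r5:13

STATUS = VALUE 4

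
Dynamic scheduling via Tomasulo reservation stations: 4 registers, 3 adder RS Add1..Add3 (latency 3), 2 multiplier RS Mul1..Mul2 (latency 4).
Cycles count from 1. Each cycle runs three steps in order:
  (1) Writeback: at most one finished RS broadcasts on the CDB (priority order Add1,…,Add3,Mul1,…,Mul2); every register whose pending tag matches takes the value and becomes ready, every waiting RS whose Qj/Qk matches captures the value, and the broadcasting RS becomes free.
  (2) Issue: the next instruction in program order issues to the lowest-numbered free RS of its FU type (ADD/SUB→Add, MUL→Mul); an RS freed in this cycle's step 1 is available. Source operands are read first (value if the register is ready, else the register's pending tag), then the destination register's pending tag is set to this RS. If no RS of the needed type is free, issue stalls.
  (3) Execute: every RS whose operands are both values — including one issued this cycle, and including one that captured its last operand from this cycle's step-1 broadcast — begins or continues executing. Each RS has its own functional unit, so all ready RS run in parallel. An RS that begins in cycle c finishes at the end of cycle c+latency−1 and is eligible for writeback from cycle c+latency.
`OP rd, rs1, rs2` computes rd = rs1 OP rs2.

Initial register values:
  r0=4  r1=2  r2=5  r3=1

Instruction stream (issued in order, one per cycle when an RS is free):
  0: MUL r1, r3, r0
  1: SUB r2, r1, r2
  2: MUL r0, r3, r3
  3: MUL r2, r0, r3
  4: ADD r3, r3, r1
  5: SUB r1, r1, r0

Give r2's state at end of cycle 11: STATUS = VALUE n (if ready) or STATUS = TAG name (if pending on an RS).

  c1: issue MUL r1<-Mul1  regs: r0:4,r1:Mul1,r2:5,r3:1
  c2: issue SUB r2<-Add1  regs: r0:4,r1:Mul1,r2:Add1,r3:1
  c3: issue MUL r0<-Mul2  regs: r0:Mul2,r1:Mul1,r2:Add1,r3:1
  c4: stall  regs: r0:Mul2,r1:Mul1,r2:Add1,r3:1
  c5: CDB Mul1=4; issue MUL r2<-Mul1  regs: r0:Mul2,r1:4,r2:Mul1,r3:1
  c6: issue ADD r3<-Add2  regs: r0:Mul2,r1:4,r2:Mul1,r3:Add2
  c7: CDB Mul2=1; issue SUB r1<-Add3  regs: r0:1,r1:Add3,r2:Mul1,r3:Add2
  c8: CDB Add1=-1  regs: r0:1,r1:Add3,r2:Mul1,r3:Add2
  c9: CDB Add2=5  regs: r0:1,r1:Add3,r2:Mul1,r3:5
  c10: CDB Add3=3  regs: r0:1,r1:3,r2:Mul1,r3:5
  c11: CDB Mul1=1  regs: r0:1,r1:3,r2:1,r3:5

STATUS = VALUE 1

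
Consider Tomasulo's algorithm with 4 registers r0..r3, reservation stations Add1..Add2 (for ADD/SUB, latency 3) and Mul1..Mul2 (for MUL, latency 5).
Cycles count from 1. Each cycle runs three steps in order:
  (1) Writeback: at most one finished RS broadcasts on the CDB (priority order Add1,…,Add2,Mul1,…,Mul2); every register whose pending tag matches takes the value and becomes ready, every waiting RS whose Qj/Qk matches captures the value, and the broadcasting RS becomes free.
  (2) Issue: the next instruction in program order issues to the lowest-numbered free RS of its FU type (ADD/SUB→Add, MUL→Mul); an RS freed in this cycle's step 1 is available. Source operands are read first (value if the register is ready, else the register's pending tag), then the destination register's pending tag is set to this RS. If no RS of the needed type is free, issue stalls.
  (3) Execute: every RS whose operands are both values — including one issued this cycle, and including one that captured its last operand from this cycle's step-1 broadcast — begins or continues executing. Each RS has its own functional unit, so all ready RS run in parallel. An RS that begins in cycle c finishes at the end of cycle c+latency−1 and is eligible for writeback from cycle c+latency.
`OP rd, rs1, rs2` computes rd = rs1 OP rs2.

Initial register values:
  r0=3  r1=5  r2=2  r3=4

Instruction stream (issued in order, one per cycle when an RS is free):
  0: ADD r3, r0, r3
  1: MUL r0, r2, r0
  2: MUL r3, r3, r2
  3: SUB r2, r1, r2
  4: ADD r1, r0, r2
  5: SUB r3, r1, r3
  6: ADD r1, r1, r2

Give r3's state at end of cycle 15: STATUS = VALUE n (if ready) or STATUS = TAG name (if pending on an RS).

STATUS = VALUE -5

cycle 1: issue ADD r3<-Add1 // r0:3,r1:5,r2:2,r3:Add1
cycle 2: issue MUL r0<-Mul1 // r0:Mul1,r1:5,r2:2,r3:Add1
cycle 3: issue MUL r3<-Mul2 // r0:Mul1,r1:5,r2:2,r3:Mul2
cycle 4: CDB Add1=7; issue SUB r2<-Add1 // r0:Mul1,r1:5,r2:Add1,r3:Mul2
cycle 5: issue ADD r1<-Add2 // r0:Mul1,r1:Add2,r2:Add1,r3:Mul2
cycle 6: stall // r0:Mul1,r1:Add2,r2:Add1,r3:Mul2
cycle 7: CDB Add1=3; issue SUB r3<-Add1 // r0:Mul1,r1:Add2,r2:3,r3:Add1
cycle 8: CDB Mul1=6; stall // r0:6,r1:Add2,r2:3,r3:Add1
cycle 9: CDB Mul2=14; stall // r0:6,r1:Add2,r2:3,r3:Add1
cycle 10: stall // r0:6,r1:Add2,r2:3,r3:Add1
cycle 11: CDB Add2=9; issue ADD r1<-Add2 // r0:6,r1:Add2,r2:3,r3:Add1
cycle 12: - // r0:6,r1:Add2,r2:3,r3:Add1
cycle 13: - // r0:6,r1:Add2,r2:3,r3:Add1
cycle 14: CDB Add1=-5 // r0:6,r1:Add2,r2:3,r3:-5
cycle 15: CDB Add2=12 // r0:6,r1:12,r2:3,r3:-5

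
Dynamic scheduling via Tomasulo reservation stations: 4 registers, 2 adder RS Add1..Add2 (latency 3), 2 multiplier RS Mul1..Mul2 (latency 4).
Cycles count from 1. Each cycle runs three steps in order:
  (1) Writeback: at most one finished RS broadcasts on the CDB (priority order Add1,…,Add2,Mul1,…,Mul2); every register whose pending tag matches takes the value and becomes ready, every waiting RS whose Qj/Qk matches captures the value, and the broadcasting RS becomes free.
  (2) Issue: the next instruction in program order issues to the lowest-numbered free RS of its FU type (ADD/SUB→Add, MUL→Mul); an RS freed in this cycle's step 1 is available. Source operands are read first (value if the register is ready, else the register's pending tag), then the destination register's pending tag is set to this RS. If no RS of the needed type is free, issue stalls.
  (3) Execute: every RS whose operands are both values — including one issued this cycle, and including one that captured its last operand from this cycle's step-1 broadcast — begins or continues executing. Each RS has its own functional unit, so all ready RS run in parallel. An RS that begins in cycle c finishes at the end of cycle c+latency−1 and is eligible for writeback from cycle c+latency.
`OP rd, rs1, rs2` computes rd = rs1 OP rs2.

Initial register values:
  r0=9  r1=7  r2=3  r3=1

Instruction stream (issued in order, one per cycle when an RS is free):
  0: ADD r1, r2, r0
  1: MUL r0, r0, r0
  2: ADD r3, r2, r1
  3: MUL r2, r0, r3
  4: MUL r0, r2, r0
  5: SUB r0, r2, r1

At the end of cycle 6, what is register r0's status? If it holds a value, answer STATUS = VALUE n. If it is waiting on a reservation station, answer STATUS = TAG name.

STATUS = TAG Mul1

  c1: issue ADD r1<-Add1  regs: r0:9,r1:Add1,r2:3,r3:1
  c2: issue MUL r0<-Mul1  regs: r0:Mul1,r1:Add1,r2:3,r3:1
  c3: issue ADD r3<-Add2  regs: r0:Mul1,r1:Add1,r2:3,r3:Add2
  c4: CDB Add1=12; issue MUL r2<-Mul2  regs: r0:Mul1,r1:12,r2:Mul2,r3:Add2
  c5: stall  regs: r0:Mul1,r1:12,r2:Mul2,r3:Add2
  c6: CDB Mul1=81; issue MUL r0<-Mul1  regs: r0:Mul1,r1:12,r2:Mul2,r3:Add2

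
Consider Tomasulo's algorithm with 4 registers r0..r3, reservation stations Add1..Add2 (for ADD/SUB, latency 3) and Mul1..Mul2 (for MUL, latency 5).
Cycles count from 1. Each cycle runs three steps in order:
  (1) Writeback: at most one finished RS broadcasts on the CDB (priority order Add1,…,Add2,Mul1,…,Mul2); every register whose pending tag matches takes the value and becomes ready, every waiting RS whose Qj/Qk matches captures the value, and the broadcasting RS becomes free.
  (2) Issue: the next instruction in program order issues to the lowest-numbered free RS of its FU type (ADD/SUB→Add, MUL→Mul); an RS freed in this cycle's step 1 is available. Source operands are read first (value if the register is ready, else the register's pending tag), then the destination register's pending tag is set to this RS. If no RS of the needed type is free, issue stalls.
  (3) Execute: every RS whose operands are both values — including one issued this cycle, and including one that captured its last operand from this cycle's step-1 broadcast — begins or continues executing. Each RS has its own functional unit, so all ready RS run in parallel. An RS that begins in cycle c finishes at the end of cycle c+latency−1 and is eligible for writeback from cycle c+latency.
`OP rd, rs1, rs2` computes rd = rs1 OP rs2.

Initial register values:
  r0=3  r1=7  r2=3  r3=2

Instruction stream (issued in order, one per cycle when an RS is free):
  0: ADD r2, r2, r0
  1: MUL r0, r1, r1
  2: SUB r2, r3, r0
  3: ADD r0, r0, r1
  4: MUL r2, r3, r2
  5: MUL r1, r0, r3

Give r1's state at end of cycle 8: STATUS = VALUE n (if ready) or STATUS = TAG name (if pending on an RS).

STATUS = TAG Mul1

  c1: issue ADD r2<-Add1  regs: r0:3,r1:7,r2:Add1,r3:2
  c2: issue MUL r0<-Mul1  regs: r0:Mul1,r1:7,r2:Add1,r3:2
  c3: issue SUB r2<-Add2  regs: r0:Mul1,r1:7,r2:Add2,r3:2
  c4: CDB Add1=6; issue ADD r0<-Add1  regs: r0:Add1,r1:7,r2:Add2,r3:2
  c5: issue MUL r2<-Mul2  regs: r0:Add1,r1:7,r2:Mul2,r3:2
  c6: stall  regs: r0:Add1,r1:7,r2:Mul2,r3:2
  c7: CDB Mul1=49; issue MUL r1<-Mul1  regs: r0:Add1,r1:Mul1,r2:Mul2,r3:2
  c8: -  regs: r0:Add1,r1:Mul1,r2:Mul2,r3:2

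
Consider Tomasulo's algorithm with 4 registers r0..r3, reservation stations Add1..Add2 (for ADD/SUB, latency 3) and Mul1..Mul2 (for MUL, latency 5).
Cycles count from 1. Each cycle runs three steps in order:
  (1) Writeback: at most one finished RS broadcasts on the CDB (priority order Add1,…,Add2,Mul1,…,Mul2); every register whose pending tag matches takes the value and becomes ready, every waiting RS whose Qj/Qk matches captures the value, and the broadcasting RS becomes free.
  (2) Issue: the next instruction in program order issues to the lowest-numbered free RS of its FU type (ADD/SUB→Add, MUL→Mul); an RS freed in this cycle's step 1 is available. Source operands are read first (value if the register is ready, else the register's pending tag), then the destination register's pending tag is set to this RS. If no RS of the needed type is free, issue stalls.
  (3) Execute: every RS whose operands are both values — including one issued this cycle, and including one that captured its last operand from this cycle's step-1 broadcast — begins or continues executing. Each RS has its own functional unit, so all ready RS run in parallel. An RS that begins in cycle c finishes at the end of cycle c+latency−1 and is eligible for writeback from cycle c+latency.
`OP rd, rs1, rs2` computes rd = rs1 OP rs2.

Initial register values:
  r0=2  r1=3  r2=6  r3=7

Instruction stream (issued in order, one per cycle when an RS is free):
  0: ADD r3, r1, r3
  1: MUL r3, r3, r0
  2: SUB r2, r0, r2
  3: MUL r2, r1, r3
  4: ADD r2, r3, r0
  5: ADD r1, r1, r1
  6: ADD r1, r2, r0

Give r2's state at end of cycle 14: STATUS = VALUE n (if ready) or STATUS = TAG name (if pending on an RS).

STATUS = VALUE 22

  c1: issue ADD r3<-Add1  regs: r0:2,r1:3,r2:6,r3:Add1
  c2: issue MUL r3<-Mul1  regs: r0:2,r1:3,r2:6,r3:Mul1
  c3: issue SUB r2<-Add2  regs: r0:2,r1:3,r2:Add2,r3:Mul1
  c4: CDB Add1=10; issue MUL r2<-Mul2  regs: r0:2,r1:3,r2:Mul2,r3:Mul1
  c5: issue ADD r2<-Add1  regs: r0:2,r1:3,r2:Add1,r3:Mul1
  c6: CDB Add2=-4; issue ADD r1<-Add2  regs: r0:2,r1:Add2,r2:Add1,r3:Mul1
  c7: stall  regs: r0:2,r1:Add2,r2:Add1,r3:Mul1
  c8: stall  regs: r0:2,r1:Add2,r2:Add1,r3:Mul1
  c9: CDB Add2=6; issue ADD r1<-Add2  regs: r0:2,r1:Add2,r2:Add1,r3:Mul1
  c10: CDB Mul1=20  regs: r0:2,r1:Add2,r2:Add1,r3:20
  c11: -  regs: r0:2,r1:Add2,r2:Add1,r3:20
  c12: -  regs: r0:2,r1:Add2,r2:Add1,r3:20
  c13: CDB Add1=22  regs: r0:2,r1:Add2,r2:22,r3:20
  c14: -  regs: r0:2,r1:Add2,r2:22,r3:20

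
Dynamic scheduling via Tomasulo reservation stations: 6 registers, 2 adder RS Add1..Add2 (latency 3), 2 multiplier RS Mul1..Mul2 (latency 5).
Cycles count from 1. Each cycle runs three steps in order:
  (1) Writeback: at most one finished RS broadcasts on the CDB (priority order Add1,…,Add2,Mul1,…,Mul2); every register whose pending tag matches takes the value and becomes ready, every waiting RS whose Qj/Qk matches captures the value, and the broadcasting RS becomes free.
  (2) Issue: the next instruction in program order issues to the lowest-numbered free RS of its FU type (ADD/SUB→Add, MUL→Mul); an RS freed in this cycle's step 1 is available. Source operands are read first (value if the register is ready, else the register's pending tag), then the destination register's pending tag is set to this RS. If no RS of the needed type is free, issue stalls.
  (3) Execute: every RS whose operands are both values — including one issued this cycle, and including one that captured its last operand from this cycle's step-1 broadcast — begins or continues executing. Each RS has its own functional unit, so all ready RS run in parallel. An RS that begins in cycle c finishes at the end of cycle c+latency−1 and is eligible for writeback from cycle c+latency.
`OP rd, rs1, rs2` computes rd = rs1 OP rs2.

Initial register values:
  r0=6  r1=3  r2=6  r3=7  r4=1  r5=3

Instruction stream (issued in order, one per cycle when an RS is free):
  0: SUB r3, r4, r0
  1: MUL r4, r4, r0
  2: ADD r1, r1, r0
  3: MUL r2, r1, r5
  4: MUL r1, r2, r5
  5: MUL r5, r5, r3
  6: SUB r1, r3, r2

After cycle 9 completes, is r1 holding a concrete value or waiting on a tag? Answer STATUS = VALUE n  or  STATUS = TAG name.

STATUS = TAG Mul1

  c1: issue SUB r3<-Add1  regs: r0:6,r1:3,r2:6,r3:Add1,r4:1,r5:3
  c2: issue MUL r4<-Mul1  regs: r0:6,r1:3,r2:6,r3:Add1,r4:Mul1,r5:3
  c3: issue ADD r1<-Add2  regs: r0:6,r1:Add2,r2:6,r3:Add1,r4:Mul1,r5:3
  c4: CDB Add1=-5; issue MUL r2<-Mul2  regs: r0:6,r1:Add2,r2:Mul2,r3:-5,r4:Mul1,r5:3
  c5: stall  regs: r0:6,r1:Add2,r2:Mul2,r3:-5,r4:Mul1,r5:3
  c6: CDB Add2=9; stall  regs: r0:6,r1:9,r2:Mul2,r3:-5,r4:Mul1,r5:3
  c7: CDB Mul1=6; issue MUL r1<-Mul1  regs: r0:6,r1:Mul1,r2:Mul2,r3:-5,r4:6,r5:3
  c8: stall  regs: r0:6,r1:Mul1,r2:Mul2,r3:-5,r4:6,r5:3
  c9: stall  regs: r0:6,r1:Mul1,r2:Mul2,r3:-5,r4:6,r5:3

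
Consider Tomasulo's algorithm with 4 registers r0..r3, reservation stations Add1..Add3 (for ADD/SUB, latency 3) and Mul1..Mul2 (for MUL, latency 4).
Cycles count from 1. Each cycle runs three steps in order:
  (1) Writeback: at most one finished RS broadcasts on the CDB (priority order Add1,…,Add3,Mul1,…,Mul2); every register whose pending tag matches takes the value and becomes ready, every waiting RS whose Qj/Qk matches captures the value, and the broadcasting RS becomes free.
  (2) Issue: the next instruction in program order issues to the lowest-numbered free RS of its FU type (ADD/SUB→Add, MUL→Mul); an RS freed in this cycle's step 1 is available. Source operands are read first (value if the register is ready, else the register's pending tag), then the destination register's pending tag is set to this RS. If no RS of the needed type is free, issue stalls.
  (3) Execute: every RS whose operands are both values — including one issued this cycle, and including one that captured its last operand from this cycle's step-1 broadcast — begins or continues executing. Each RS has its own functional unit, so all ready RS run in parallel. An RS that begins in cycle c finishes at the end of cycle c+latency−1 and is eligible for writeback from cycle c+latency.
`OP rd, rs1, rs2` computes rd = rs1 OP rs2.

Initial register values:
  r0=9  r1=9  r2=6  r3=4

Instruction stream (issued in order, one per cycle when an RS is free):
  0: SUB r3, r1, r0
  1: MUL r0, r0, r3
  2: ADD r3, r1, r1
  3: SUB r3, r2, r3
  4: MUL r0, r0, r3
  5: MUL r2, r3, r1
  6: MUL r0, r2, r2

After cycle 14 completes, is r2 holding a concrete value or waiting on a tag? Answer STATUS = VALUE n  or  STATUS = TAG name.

cycle 1: issue SUB r3<-Add1 // r0:9,r1:9,r2:6,r3:Add1
cycle 2: issue MUL r0<-Mul1 // r0:Mul1,r1:9,r2:6,r3:Add1
cycle 3: issue ADD r3<-Add2 // r0:Mul1,r1:9,r2:6,r3:Add2
cycle 4: CDB Add1=0; issue SUB r3<-Add1 // r0:Mul1,r1:9,r2:6,r3:Add1
cycle 5: issue MUL r0<-Mul2 // r0:Mul2,r1:9,r2:6,r3:Add1
cycle 6: CDB Add2=18; stall // r0:Mul2,r1:9,r2:6,r3:Add1
cycle 7: stall // r0:Mul2,r1:9,r2:6,r3:Add1
cycle 8: CDB Mul1=0; issue MUL r2<-Mul1 // r0:Mul2,r1:9,r2:Mul1,r3:Add1
cycle 9: CDB Add1=-12; stall // r0:Mul2,r1:9,r2:Mul1,r3:-12
cycle 10: stall // r0:Mul2,r1:9,r2:Mul1,r3:-12
cycle 11: stall // r0:Mul2,r1:9,r2:Mul1,r3:-12
cycle 12: stall // r0:Mul2,r1:9,r2:Mul1,r3:-12
cycle 13: CDB Mul1=-108; issue MUL r0<-Mul1 // r0:Mul1,r1:9,r2:-108,r3:-12
cycle 14: CDB Mul2=0 // r0:Mul1,r1:9,r2:-108,r3:-12

STATUS = VALUE -108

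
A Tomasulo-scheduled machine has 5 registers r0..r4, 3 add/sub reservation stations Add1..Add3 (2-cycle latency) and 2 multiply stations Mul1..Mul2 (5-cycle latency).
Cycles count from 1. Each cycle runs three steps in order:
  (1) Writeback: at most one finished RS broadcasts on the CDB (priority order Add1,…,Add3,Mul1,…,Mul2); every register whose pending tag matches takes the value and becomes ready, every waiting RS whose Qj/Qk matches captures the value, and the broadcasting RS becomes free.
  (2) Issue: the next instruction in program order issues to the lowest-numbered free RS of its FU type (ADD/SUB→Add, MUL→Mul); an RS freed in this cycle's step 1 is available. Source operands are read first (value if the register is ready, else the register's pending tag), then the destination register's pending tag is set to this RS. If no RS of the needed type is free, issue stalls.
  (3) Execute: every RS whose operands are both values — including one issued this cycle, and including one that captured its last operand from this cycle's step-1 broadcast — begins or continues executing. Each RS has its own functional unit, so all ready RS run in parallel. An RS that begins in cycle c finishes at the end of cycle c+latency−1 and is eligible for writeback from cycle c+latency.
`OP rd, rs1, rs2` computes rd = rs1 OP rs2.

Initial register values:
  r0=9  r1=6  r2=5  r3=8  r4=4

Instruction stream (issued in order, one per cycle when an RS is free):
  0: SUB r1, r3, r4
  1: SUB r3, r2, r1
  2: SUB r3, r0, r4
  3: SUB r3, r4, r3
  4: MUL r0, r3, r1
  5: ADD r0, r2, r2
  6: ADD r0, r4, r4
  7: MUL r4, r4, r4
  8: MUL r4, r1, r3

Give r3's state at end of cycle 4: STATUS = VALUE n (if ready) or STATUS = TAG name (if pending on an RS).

cycle 1: issue SUB r1<-Add1 // r0:9,r1:Add1,r2:5,r3:8,r4:4
cycle 2: issue SUB r3<-Add2 // r0:9,r1:Add1,r2:5,r3:Add2,r4:4
cycle 3: CDB Add1=4; issue SUB r3<-Add1 // r0:9,r1:4,r2:5,r3:Add1,r4:4
cycle 4: issue SUB r3<-Add3 // r0:9,r1:4,r2:5,r3:Add3,r4:4

STATUS = TAG Add3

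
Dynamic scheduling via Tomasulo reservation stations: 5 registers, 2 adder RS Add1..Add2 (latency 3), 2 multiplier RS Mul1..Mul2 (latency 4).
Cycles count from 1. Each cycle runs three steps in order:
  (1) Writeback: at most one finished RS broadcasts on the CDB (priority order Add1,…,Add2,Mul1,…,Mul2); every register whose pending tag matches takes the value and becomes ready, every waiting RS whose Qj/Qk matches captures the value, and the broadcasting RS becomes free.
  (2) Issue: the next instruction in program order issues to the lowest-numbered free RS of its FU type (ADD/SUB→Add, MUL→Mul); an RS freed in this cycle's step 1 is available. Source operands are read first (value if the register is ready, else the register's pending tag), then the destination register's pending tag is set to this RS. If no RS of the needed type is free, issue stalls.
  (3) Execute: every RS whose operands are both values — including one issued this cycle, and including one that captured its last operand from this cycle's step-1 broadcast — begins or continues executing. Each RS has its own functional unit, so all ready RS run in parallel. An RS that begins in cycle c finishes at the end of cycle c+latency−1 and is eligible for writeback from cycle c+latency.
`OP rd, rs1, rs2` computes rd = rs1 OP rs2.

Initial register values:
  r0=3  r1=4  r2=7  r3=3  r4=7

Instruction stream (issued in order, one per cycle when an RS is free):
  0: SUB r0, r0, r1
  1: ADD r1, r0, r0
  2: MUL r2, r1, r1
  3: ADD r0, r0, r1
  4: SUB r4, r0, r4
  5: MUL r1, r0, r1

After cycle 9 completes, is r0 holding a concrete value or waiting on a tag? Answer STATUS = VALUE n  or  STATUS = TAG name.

STATUS = TAG Add1

c1: issue SUB r0<-Add1 | r0:Add1,r1:4,r2:7,r3:3,r4:7
c2: issue ADD r1<-Add2 | r0:Add1,r1:Add2,r2:7,r3:3,r4:7
c3: issue MUL r2<-Mul1 | r0:Add1,r1:Add2,r2:Mul1,r3:3,r4:7
c4: CDB Add1=-1; issue ADD r0<-Add1 | r0:Add1,r1:Add2,r2:Mul1,r3:3,r4:7
c5: stall | r0:Add1,r1:Add2,r2:Mul1,r3:3,r4:7
c6: stall | r0:Add1,r1:Add2,r2:Mul1,r3:3,r4:7
c7: CDB Add2=-2; issue SUB r4<-Add2 | r0:Add1,r1:-2,r2:Mul1,r3:3,r4:Add2
c8: issue MUL r1<-Mul2 | r0:Add1,r1:Mul2,r2:Mul1,r3:3,r4:Add2
c9: - | r0:Add1,r1:Mul2,r2:Mul1,r3:3,r4:Add2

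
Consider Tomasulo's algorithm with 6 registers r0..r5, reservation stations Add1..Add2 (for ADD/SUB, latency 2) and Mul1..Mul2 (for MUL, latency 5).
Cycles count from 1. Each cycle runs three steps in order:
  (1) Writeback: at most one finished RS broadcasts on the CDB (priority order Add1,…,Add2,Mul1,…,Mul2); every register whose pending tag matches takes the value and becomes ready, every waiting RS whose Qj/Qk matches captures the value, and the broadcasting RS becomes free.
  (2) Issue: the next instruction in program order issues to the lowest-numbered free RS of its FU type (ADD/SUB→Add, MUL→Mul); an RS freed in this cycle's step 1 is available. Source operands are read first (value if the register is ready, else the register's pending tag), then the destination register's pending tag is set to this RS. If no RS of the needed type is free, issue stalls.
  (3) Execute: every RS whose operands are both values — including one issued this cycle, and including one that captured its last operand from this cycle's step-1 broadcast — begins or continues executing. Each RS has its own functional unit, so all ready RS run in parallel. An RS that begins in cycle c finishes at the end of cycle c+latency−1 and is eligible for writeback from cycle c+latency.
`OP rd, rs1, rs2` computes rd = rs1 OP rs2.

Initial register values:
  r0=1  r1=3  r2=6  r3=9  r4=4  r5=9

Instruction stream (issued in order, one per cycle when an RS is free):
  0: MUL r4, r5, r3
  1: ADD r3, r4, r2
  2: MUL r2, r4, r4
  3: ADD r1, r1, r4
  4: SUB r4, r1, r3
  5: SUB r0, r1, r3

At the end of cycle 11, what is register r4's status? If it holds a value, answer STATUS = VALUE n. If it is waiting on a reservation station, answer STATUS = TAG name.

STATUS = VALUE -3

cycle 1: issue MUL r4<-Mul1 // r0:1,r1:3,r2:6,r3:9,r4:Mul1,r5:9
cycle 2: issue ADD r3<-Add1 // r0:1,r1:3,r2:6,r3:Add1,r4:Mul1,r5:9
cycle 3: issue MUL r2<-Mul2 // r0:1,r1:3,r2:Mul2,r3:Add1,r4:Mul1,r5:9
cycle 4: issue ADD r1<-Add2 // r0:1,r1:Add2,r2:Mul2,r3:Add1,r4:Mul1,r5:9
cycle 5: stall // r0:1,r1:Add2,r2:Mul2,r3:Add1,r4:Mul1,r5:9
cycle 6: CDB Mul1=81; stall // r0:1,r1:Add2,r2:Mul2,r3:Add1,r4:81,r5:9
cycle 7: stall // r0:1,r1:Add2,r2:Mul2,r3:Add1,r4:81,r5:9
cycle 8: CDB Add1=87; issue SUB r4<-Add1 // r0:1,r1:Add2,r2:Mul2,r3:87,r4:Add1,r5:9
cycle 9: CDB Add2=84; issue SUB r0<-Add2 // r0:Add2,r1:84,r2:Mul2,r3:87,r4:Add1,r5:9
cycle 10: - // r0:Add2,r1:84,r2:Mul2,r3:87,r4:Add1,r5:9
cycle 11: CDB Add1=-3 // r0:Add2,r1:84,r2:Mul2,r3:87,r4:-3,r5:9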